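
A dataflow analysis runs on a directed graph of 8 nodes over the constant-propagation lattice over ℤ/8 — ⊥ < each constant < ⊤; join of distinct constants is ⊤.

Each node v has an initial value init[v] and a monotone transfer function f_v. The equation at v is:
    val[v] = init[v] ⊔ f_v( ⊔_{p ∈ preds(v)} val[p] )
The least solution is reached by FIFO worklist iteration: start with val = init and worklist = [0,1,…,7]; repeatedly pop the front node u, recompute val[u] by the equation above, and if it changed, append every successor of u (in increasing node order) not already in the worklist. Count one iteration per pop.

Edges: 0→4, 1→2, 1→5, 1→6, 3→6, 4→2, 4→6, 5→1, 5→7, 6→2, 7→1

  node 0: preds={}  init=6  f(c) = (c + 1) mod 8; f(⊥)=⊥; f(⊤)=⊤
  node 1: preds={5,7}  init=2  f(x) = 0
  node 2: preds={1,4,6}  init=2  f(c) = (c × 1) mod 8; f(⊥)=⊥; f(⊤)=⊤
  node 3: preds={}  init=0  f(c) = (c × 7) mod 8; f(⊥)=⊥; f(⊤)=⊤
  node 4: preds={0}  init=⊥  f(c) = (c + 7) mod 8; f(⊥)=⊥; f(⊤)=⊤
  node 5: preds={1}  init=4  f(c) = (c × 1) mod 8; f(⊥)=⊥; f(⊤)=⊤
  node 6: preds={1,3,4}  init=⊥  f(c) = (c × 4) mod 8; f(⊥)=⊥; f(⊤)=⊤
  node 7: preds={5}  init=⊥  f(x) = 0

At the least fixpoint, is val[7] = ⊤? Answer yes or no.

Trace (10 dequeues):
  [1] u=0 | in ⊥ | out 6 | ==
  [2] u=1 | in 4 | out ⊤ | prev 2 | push {}
  [3] u=2 | in ⊤ | out ⊤ | prev 2 | push {}
  [4] u=3 | in ⊥ | out 0 | ==
  [5] u=4 | in 6 | out 5 | prev ⊥ | push {2}
  [6] u=5 | in ⊤ | out ⊤ | prev 4 | push {1}
  [7] u=6 | in ⊤ | out ⊤ | prev ⊥ | push {}
  [8] u=7 | in ⊤ | out 0 | prev ⊥ | push {}
  [9] u=2 | in ⊤ | out ⊤ | ==
  [10] u=1 | in ⊤ | out ⊤ | ==

Converged values:
  [0] 6
  [1] ⊤
  [2] ⊤
  [3] 0
  [4] 5
  [5] ⊤
  [6] ⊤
  [7] 0

no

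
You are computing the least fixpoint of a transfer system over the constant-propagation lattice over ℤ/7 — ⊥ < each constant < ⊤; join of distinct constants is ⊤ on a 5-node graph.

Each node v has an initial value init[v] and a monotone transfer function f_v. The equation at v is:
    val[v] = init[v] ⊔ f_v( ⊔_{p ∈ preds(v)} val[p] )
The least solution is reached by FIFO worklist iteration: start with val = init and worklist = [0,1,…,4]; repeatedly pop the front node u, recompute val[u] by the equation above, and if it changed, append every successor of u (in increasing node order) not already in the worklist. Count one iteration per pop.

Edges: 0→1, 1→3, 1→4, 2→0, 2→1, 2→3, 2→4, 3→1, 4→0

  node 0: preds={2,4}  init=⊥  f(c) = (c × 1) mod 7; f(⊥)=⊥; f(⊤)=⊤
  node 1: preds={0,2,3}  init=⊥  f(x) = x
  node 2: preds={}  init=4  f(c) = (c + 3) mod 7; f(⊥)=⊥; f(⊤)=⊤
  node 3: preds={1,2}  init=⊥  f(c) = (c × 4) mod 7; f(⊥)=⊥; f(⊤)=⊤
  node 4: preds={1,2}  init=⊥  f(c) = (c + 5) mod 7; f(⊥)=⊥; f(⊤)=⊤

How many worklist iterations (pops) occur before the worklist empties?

Worklist (11 pops):
  #1 pop 0: in=4 → 4 (was ⊥); enqueue []
  #2 pop 1: in=4 → 4 (was ⊥); enqueue []
  #3 pop 2: in=⊥ → 4 (no change)
  #4 pop 3: in=4 → 2 (was ⊥); enqueue [1]
  #5 pop 4: in=4 → 2 (was ⊥); enqueue [0]
  #6 pop 1: in=⊤ → ⊤ (was 4); enqueue [3,4]
  #7 pop 0: in=⊤ → ⊤ (was 4); enqueue [1]
  #8 pop 3: in=⊤ → ⊤ (was 2); enqueue []
  #9 pop 4: in=⊤ → ⊤ (was 2); enqueue [0]
  #10 pop 1: in=⊤ → ⊤ (no change)
  #11 pop 0: in=⊤ → ⊤ (no change)

Fixpoint:
  val[0] = ⊤
  val[1] = ⊤
  val[2] = 4
  val[3] = ⊤
  val[4] = ⊤

11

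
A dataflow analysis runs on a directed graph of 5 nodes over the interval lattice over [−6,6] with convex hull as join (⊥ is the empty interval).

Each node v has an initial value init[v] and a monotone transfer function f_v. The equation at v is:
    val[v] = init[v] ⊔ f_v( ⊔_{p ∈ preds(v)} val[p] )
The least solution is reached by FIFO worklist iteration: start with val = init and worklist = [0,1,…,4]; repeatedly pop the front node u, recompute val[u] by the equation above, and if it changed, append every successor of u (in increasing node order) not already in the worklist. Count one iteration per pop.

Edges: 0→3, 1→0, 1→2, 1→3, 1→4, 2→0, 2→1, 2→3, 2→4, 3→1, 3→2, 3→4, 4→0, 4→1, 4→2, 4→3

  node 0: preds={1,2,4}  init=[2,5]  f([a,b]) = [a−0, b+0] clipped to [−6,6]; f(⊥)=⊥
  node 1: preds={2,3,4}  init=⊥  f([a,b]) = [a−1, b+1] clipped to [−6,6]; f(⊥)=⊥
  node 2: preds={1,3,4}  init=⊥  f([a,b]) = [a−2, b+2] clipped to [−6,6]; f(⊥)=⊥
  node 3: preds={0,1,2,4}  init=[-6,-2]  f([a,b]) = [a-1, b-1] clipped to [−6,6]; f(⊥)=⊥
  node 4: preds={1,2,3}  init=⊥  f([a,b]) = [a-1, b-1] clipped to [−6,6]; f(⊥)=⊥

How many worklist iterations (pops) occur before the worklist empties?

16

Iteration log — 16 steps:
  step 1. node 0  ⊔preds=⊥  new=[2,5]  stable
  step 2. node 1  ⊔preds=[-6,-2]  new=[-6,-1]  old=⊥  +wl: 0
  step 3. node 2  ⊔preds=[-6,-1]  new=[-6,1]  old=⊥  +wl: 1
  step 4. node 3  ⊔preds=[-6,5]  new=[-6,4]  old=[-6,-2]  +wl: 2
  step 5. node 4  ⊔preds=[-6,4]  new=[-6,3]  old=⊥  +wl: 3
  step 6. node 0  ⊔preds=[-6,3]  new=[-6,5]  old=[2,5]  +wl: 
  step 7. node 1  ⊔preds=[-6,4]  new=[-6,5]  old=[-6,-1]  +wl: 0,4
  step 8. node 2  ⊔preds=[-6,5]  new=[-6,6]  old=[-6,1]  +wl: 1
  step 9. node 3  ⊔preds=[-6,6]  new=[-6,5]  old=[-6,4]  +wl: 2
  step 10. node 0  ⊔preds=[-6,6]  new=[-6,6]  old=[-6,5]  +wl: 3
  step 11. node 4  ⊔preds=[-6,6]  new=[-6,5]  old=[-6,3]  +wl: 0
  step 12. node 1  ⊔preds=[-6,6]  new=[-6,6]  old=[-6,5]  +wl: 4
  step 13. node 2  ⊔preds=[-6,6]  new=[-6,6]  stable
  step 14. node 3  ⊔preds=[-6,6]  new=[-6,5]  stable
  step 15. node 0  ⊔preds=[-6,6]  new=[-6,6]  stable
  step 16. node 4  ⊔preds=[-6,6]  new=[-6,5]  stable

Least fixpoint reached:
  node 0: [-6,6]
  node 1: [-6,6]
  node 2: [-6,6]
  node 3: [-6,5]
  node 4: [-6,5]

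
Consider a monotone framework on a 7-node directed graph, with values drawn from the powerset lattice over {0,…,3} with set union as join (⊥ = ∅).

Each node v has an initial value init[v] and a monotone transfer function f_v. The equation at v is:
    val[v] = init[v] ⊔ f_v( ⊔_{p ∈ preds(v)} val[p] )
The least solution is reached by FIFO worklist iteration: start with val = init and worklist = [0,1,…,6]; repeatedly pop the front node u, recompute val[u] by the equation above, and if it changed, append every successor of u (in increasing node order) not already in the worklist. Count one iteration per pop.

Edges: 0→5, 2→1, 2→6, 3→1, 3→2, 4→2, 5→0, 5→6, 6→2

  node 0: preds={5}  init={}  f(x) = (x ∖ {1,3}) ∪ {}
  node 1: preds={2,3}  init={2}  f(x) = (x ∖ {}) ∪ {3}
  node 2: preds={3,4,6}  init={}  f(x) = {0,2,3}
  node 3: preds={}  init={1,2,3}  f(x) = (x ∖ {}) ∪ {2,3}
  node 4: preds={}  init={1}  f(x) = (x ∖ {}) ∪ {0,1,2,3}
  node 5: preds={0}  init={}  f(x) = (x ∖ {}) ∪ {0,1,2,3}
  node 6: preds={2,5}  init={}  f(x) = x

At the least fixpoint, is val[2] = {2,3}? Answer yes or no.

no

Trace (11 dequeues):
  [1] u=0 | in {} | out {} | ==
  [2] u=1 | in {1,2,3} | out {1,2,3} | prev {2} | push {}
  [3] u=2 | in {1,2,3} | out {0,2,3} | prev {} | push {1}
  [4] u=3 | in {} | out {1,2,3} | ==
  [5] u=4 | in {} | out {0,1,2,3} | prev {1} | push {2}
  [6] u=5 | in {} | out {0,1,2,3} | prev {} | push {0}
  [7] u=6 | in {0,1,2,3} | out {0,1,2,3} | prev {} | push {}
  [8] u=1 | in {0,1,2,3} | out {0,1,2,3} | prev {1,2,3} | push {}
  [9] u=2 | in {0,1,2,3} | out {0,2,3} | ==
  [10] u=0 | in {0,1,2,3} | out {0,2} | prev {} | push {5}
  [11] u=5 | in {0,2} | out {0,1,2,3} | ==

Converged values:
  [0] {0,2}
  [1] {0,1,2,3}
  [2] {0,2,3}
  [3] {1,2,3}
  [4] {0,1,2,3}
  [5] {0,1,2,3}
  [6] {0,1,2,3}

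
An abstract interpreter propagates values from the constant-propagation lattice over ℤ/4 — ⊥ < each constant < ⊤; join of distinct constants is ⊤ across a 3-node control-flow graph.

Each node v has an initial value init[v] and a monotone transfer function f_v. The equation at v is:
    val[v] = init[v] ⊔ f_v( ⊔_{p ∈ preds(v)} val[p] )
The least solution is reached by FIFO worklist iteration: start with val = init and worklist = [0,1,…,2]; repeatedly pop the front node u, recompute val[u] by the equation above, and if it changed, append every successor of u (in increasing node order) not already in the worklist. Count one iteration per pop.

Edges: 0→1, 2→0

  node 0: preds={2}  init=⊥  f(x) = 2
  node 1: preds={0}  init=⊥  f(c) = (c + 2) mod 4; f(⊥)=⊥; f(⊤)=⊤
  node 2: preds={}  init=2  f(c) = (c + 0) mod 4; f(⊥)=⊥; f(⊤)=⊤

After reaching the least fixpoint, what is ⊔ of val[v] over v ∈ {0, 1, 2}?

⊤

Trace (3 dequeues):
  [1] u=0 | in 2 | out 2 | prev ⊥ | push {}
  [2] u=1 | in 2 | out 0 | prev ⊥ | push {}
  [3] u=2 | in ⊥ | out 2 | ==

Converged values:
  [0] 2
  [1] 0
  [2] 2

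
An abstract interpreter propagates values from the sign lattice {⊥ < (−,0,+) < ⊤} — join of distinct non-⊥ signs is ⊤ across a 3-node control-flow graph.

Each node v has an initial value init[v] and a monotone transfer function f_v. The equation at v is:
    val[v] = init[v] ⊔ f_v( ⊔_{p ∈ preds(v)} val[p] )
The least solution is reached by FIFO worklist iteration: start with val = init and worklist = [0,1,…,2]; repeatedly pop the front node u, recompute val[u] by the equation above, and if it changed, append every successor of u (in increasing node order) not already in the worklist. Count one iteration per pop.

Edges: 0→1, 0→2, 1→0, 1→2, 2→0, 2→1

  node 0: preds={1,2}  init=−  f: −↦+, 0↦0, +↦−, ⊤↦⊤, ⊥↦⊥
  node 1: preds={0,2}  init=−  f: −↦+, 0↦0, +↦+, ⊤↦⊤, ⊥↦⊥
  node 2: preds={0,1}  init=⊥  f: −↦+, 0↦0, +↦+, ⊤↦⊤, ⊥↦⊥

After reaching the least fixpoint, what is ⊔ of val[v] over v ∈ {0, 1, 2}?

Worklist (5 pops):
  #1 pop 0: in=− → ⊤ (was −); enqueue []
  #2 pop 1: in=⊤ → ⊤ (was −); enqueue [0]
  #3 pop 2: in=⊤ → ⊤ (was ⊥); enqueue [1]
  #4 pop 0: in=⊤ → ⊤ (no change)
  #5 pop 1: in=⊤ → ⊤ (no change)

Fixpoint:
  val[0] = ⊤
  val[1] = ⊤
  val[2] = ⊤

⊤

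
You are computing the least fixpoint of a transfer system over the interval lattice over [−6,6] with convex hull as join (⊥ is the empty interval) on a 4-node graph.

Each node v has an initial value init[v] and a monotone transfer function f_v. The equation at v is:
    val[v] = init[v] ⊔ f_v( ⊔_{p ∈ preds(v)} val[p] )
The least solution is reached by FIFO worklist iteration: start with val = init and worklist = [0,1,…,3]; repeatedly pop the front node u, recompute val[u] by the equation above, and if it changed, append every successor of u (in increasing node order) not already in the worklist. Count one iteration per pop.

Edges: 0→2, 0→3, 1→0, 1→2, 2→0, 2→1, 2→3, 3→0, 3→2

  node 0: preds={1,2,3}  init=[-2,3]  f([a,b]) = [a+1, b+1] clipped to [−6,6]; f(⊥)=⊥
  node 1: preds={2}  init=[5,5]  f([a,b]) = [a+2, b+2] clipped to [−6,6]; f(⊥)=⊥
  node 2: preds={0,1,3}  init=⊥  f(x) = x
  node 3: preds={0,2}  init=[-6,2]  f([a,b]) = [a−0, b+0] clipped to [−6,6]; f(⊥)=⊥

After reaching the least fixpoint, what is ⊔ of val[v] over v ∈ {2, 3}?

[-6,6]

Iteration log — 8 steps:
  step 1. node 0  ⊔preds=[-6,5]  new=[-5,6]  old=[-2,3]  +wl: 
  step 2. node 1  ⊔preds=⊥  new=[5,5]  stable
  step 3. node 2  ⊔preds=[-6,6]  new=[-6,6]  old=⊥  +wl: 0,1
  step 4. node 3  ⊔preds=[-6,6]  new=[-6,6]  old=[-6,2]  +wl: 2
  step 5. node 0  ⊔preds=[-6,6]  new=[-5,6]  stable
  step 6. node 1  ⊔preds=[-6,6]  new=[-4,6]  old=[5,5]  +wl: 0
  step 7. node 2  ⊔preds=[-6,6]  new=[-6,6]  stable
  step 8. node 0  ⊔preds=[-6,6]  new=[-5,6]  stable

Least fixpoint reached:
  node 0: [-5,6]
  node 1: [-4,6]
  node 2: [-6,6]
  node 3: [-6,6]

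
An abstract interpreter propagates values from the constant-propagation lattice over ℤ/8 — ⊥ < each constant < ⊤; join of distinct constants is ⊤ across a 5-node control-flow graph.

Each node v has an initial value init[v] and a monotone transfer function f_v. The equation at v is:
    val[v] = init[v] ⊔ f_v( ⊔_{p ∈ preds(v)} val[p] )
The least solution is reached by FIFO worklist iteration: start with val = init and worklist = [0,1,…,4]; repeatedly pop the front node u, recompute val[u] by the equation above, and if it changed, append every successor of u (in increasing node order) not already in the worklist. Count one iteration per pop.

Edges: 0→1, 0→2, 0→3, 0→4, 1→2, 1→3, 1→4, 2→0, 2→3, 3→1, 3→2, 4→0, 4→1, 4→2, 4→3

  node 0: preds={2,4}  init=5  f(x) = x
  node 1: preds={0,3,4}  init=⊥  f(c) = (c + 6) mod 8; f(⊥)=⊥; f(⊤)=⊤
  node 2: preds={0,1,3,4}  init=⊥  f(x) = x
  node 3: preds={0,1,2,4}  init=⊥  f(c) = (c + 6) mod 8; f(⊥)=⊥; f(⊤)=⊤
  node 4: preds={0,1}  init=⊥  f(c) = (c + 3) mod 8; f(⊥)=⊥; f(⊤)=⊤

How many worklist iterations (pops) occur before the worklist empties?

Iteration log — 10 steps:
  step 1. node 0  ⊔preds=⊥  new=5  stable
  step 2. node 1  ⊔preds=5  new=3  old=⊥  +wl: 
  step 3. node 2  ⊔preds=⊤  new=⊤  old=⊥  +wl: 0
  step 4. node 3  ⊔preds=⊤  new=⊤  old=⊥  +wl: 1,2
  step 5. node 4  ⊔preds=⊤  new=⊤  old=⊥  +wl: 3
  step 6. node 0  ⊔preds=⊤  new=⊤  old=5  +wl: 4
  step 7. node 1  ⊔preds=⊤  new=⊤  old=3  +wl: 
  step 8. node 2  ⊔preds=⊤  new=⊤  stable
  step 9. node 3  ⊔preds=⊤  new=⊤  stable
  step 10. node 4  ⊔preds=⊤  new=⊤  stable

Least fixpoint reached:
  node 0: ⊤
  node 1: ⊤
  node 2: ⊤
  node 3: ⊤
  node 4: ⊤

10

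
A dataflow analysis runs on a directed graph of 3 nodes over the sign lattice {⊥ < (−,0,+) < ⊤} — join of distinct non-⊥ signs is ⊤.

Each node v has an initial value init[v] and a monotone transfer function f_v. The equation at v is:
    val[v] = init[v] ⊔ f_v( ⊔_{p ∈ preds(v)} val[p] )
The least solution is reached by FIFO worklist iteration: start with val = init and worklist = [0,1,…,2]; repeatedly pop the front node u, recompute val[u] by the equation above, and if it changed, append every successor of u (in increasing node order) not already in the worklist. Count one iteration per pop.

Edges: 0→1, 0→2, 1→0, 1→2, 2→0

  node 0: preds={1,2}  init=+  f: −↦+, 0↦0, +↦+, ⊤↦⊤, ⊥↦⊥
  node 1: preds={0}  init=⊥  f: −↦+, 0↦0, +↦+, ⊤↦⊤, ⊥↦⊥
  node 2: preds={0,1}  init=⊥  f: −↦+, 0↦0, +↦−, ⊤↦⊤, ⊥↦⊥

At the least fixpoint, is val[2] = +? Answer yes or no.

Trace (7 dequeues):
  [1] u=0 | in ⊥ | out + | ==
  [2] u=1 | in + | out + | prev ⊥ | push {0}
  [3] u=2 | in + | out − | prev ⊥ | push {}
  [4] u=0 | in ⊤ | out ⊤ | prev + | push {1,2}
  [5] u=1 | in ⊤ | out ⊤ | prev + | push {0}
  [6] u=2 | in ⊤ | out ⊤ | prev − | push {}
  [7] u=0 | in ⊤ | out ⊤ | ==

Converged values:
  [0] ⊤
  [1] ⊤
  [2] ⊤

no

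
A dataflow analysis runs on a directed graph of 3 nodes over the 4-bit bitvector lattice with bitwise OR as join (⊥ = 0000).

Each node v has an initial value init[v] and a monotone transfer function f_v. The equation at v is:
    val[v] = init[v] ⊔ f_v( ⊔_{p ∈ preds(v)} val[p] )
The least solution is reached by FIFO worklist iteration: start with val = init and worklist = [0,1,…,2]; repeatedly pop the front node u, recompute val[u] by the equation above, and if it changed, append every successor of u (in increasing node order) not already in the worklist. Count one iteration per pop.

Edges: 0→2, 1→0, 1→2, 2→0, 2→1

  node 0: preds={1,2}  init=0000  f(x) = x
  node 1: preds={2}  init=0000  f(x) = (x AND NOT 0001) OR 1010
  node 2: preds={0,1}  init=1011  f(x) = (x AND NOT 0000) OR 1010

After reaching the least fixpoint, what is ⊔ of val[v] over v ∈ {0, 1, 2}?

Iteration log — 4 steps:
  step 1. node 0  ⊔preds=1011  new=1011  old=0000  +wl: 
  step 2. node 1  ⊔preds=1011  new=1010  old=0000  +wl: 0
  step 3. node 2  ⊔preds=1011  new=1011  stable
  step 4. node 0  ⊔preds=1011  new=1011  stable

Least fixpoint reached:
  node 0: 1011
  node 1: 1010
  node 2: 1011

1011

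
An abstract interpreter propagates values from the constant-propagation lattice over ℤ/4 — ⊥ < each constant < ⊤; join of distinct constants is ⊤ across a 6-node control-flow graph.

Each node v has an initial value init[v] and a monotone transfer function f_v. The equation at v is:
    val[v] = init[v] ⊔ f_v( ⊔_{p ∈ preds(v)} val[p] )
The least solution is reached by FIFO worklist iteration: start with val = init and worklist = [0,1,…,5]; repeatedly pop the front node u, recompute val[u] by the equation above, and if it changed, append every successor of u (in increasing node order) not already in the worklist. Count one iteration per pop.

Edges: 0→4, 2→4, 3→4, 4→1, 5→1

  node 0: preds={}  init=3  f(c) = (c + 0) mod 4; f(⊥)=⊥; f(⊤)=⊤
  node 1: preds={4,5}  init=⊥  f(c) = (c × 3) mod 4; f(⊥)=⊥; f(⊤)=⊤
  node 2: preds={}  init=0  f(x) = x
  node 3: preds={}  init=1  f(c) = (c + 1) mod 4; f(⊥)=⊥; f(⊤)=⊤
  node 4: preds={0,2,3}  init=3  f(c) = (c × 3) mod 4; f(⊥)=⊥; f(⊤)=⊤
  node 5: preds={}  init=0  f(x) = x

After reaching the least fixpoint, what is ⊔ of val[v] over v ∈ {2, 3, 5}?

⊤

Trace (7 dequeues):
  [1] u=0 | in ⊥ | out 3 | ==
  [2] u=1 | in ⊤ | out ⊤ | prev ⊥ | push {}
  [3] u=2 | in ⊥ | out 0 | ==
  [4] u=3 | in ⊥ | out 1 | ==
  [5] u=4 | in ⊤ | out ⊤ | prev 3 | push {1}
  [6] u=5 | in ⊥ | out 0 | ==
  [7] u=1 | in ⊤ | out ⊤ | ==

Converged values:
  [0] 3
  [1] ⊤
  [2] 0
  [3] 1
  [4] ⊤
  [5] 0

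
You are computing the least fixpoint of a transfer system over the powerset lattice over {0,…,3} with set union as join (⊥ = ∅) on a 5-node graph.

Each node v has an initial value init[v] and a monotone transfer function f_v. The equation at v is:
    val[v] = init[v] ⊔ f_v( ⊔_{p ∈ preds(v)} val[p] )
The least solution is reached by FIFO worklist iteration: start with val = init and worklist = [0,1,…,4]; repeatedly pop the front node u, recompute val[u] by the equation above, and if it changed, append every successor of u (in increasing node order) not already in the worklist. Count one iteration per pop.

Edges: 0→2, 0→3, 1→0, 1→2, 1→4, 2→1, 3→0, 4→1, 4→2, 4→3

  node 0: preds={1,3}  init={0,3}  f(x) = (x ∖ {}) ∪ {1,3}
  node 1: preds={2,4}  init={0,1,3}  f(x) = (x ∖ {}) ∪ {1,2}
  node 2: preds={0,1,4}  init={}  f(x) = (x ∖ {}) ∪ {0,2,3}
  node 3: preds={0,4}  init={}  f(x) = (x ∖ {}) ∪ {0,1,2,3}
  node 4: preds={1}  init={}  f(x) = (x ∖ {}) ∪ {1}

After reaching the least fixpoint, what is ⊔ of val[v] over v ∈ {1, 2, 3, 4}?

Worklist (9 pops):
  #1 pop 0: in={0,1,3} → {0,1,3} (was {0,3}); enqueue []
  #2 pop 1: in={} → {0,1,2,3} (was {0,1,3}); enqueue [0]
  #3 pop 2: in={0,1,2,3} → {0,1,2,3} (was {}); enqueue [1]
  #4 pop 3: in={0,1,3} → {0,1,2,3} (was {}); enqueue []
  #5 pop 4: in={0,1,2,3} → {0,1,2,3} (was {}); enqueue [2,3]
  #6 pop 0: in={0,1,2,3} → {0,1,2,3} (was {0,1,3}); enqueue []
  #7 pop 1: in={0,1,2,3} → {0,1,2,3} (no change)
  #8 pop 2: in={0,1,2,3} → {0,1,2,3} (no change)
  #9 pop 3: in={0,1,2,3} → {0,1,2,3} (no change)

Fixpoint:
  val[0] = {0,1,2,3}
  val[1] = {0,1,2,3}
  val[2] = {0,1,2,3}
  val[3] = {0,1,2,3}
  val[4] = {0,1,2,3}

{0,1,2,3}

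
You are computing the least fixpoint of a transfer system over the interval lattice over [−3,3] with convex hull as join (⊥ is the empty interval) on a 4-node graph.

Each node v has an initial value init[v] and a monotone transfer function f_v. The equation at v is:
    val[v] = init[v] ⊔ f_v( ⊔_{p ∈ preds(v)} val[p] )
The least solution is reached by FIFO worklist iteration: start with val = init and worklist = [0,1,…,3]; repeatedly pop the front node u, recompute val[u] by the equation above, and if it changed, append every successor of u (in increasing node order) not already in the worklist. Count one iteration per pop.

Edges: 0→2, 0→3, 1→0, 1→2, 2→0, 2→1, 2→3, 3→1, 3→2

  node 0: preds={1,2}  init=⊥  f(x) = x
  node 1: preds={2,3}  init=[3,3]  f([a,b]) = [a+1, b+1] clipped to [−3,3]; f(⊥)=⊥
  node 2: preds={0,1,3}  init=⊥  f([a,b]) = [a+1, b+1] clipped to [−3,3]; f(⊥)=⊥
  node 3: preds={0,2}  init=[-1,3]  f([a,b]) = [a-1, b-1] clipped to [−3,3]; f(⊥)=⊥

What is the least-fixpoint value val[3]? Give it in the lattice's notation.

Iteration log — 8 steps:
  step 1. node 0  ⊔preds=[3,3]  new=[3,3]  old=⊥  +wl: 
  step 2. node 1  ⊔preds=[-1,3]  new=[0,3]  old=[3,3]  +wl: 0
  step 3. node 2  ⊔preds=[-1,3]  new=[0,3]  old=⊥  +wl: 1
  step 4. node 3  ⊔preds=[0,3]  new=[-1,3]  stable
  step 5. node 0  ⊔preds=[0,3]  new=[0,3]  old=[3,3]  +wl: 2,3
  step 6. node 1  ⊔preds=[-1,3]  new=[0,3]  stable
  step 7. node 2  ⊔preds=[-1,3]  new=[0,3]  stable
  step 8. node 3  ⊔preds=[0,3]  new=[-1,3]  stable

Least fixpoint reached:
  node 0: [0,3]
  node 1: [0,3]
  node 2: [0,3]
  node 3: [-1,3]

[-1,3]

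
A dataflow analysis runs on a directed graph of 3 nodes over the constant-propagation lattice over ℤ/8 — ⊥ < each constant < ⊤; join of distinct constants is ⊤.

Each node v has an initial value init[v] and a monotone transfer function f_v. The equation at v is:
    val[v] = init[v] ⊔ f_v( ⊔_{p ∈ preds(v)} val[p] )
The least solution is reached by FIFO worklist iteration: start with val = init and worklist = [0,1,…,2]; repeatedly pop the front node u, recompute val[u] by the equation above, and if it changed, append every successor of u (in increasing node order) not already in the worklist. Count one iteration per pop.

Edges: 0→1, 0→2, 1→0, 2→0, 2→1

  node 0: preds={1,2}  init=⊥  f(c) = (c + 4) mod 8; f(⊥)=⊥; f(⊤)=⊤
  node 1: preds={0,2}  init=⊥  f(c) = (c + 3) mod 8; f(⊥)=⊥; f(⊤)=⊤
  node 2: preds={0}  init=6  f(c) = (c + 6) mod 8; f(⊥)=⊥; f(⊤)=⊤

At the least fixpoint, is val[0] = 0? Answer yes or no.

no

Worklist (6 pops):
  #1 pop 0: in=6 → 2 (was ⊥); enqueue []
  #2 pop 1: in=⊤ → ⊤ (was ⊥); enqueue [0]
  #3 pop 2: in=2 → ⊤ (was 6); enqueue [1]
  #4 pop 0: in=⊤ → ⊤ (was 2); enqueue [2]
  #5 pop 1: in=⊤ → ⊤ (no change)
  #6 pop 2: in=⊤ → ⊤ (no change)

Fixpoint:
  val[0] = ⊤
  val[1] = ⊤
  val[2] = ⊤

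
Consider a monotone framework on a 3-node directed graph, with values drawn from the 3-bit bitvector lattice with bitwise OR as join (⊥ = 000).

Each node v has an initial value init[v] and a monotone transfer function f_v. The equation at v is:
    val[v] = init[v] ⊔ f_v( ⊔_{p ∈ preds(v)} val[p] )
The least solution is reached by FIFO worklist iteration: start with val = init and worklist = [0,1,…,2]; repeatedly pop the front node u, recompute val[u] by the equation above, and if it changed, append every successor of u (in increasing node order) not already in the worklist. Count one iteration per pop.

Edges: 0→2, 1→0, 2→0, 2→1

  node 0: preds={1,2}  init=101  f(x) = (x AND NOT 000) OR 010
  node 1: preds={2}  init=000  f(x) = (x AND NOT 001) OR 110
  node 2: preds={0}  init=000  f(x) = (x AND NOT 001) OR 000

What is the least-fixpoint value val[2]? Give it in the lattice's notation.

Trace (5 dequeues):
  [1] u=0 | in 000 | out 111 | prev 101 | push {}
  [2] u=1 | in 000 | out 110 | prev 000 | push {0}
  [3] u=2 | in 111 | out 110 | prev 000 | push {1}
  [4] u=0 | in 110 | out 111 | ==
  [5] u=1 | in 110 | out 110 | ==

Converged values:
  [0] 111
  [1] 110
  [2] 110

110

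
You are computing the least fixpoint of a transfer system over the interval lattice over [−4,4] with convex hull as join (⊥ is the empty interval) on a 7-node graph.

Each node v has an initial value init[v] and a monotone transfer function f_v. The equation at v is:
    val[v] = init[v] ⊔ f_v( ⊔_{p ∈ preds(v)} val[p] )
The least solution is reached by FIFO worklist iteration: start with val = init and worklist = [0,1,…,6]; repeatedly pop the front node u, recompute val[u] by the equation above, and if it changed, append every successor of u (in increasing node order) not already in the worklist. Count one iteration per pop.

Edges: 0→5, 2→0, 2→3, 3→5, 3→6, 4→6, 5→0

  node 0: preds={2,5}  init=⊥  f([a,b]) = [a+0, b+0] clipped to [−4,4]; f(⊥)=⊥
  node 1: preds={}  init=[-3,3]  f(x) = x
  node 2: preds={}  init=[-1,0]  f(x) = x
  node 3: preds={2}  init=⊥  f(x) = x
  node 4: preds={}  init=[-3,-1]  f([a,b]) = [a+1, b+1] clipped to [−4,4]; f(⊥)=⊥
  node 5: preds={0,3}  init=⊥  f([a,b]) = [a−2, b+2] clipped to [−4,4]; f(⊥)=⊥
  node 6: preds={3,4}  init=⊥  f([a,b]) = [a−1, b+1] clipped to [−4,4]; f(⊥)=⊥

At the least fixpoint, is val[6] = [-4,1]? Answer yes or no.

yes

Worklist (11 pops):
  #1 pop 0: in=[-1,0] → [-1,0] (was ⊥); enqueue []
  #2 pop 1: in=⊥ → [-3,3] (no change)
  #3 pop 2: in=⊥ → [-1,0] (no change)
  #4 pop 3: in=[-1,0] → [-1,0] (was ⊥); enqueue []
  #5 pop 4: in=⊥ → [-3,-1] (no change)
  #6 pop 5: in=[-1,0] → [-3,2] (was ⊥); enqueue [0]
  #7 pop 6: in=[-3,0] → [-4,1] (was ⊥); enqueue []
  #8 pop 0: in=[-3,2] → [-3,2] (was [-1,0]); enqueue [5]
  #9 pop 5: in=[-3,2] → [-4,4] (was [-3,2]); enqueue [0]
  #10 pop 0: in=[-4,4] → [-4,4] (was [-3,2]); enqueue [5]
  #11 pop 5: in=[-4,4] → [-4,4] (no change)

Fixpoint:
  val[0] = [-4,4]
  val[1] = [-3,3]
  val[2] = [-1,0]
  val[3] = [-1,0]
  val[4] = [-3,-1]
  val[5] = [-4,4]
  val[6] = [-4,1]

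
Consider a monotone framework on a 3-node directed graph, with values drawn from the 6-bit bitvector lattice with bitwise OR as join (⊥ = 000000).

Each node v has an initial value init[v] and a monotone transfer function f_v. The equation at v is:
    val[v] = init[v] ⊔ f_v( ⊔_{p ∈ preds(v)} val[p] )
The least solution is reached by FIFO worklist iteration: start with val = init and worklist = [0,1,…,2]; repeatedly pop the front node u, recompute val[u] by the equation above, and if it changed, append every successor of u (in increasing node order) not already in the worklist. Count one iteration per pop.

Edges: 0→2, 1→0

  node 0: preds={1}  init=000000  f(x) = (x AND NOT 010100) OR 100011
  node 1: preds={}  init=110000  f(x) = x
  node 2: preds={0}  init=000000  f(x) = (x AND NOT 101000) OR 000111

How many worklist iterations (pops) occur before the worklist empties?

3

Worklist (3 pops):
  #1 pop 0: in=110000 → 100011 (was 000000); enqueue []
  #2 pop 1: in=000000 → 110000 (no change)
  #3 pop 2: in=100011 → 000111 (was 000000); enqueue []

Fixpoint:
  val[0] = 100011
  val[1] = 110000
  val[2] = 000111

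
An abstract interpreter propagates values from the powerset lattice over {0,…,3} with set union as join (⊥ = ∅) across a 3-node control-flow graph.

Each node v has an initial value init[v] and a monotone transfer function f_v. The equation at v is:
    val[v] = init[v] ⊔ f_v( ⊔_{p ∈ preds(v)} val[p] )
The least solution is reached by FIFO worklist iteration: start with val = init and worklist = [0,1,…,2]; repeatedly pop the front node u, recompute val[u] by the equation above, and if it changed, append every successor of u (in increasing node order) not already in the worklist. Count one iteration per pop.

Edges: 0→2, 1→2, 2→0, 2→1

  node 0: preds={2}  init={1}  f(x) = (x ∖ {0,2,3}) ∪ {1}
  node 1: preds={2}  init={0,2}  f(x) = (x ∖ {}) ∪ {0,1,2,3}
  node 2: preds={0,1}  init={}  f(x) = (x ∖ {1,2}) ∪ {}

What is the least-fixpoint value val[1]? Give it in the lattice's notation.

Trace (5 dequeues):
  [1] u=0 | in {} | out {1} | ==
  [2] u=1 | in {} | out {0,1,2,3} | prev {0,2} | push {}
  [3] u=2 | in {0,1,2,3} | out {0,3} | prev {} | push {0,1}
  [4] u=0 | in {0,3} | out {1} | ==
  [5] u=1 | in {0,3} | out {0,1,2,3} | ==

Converged values:
  [0] {1}
  [1] {0,1,2,3}
  [2] {0,3}

{0,1,2,3}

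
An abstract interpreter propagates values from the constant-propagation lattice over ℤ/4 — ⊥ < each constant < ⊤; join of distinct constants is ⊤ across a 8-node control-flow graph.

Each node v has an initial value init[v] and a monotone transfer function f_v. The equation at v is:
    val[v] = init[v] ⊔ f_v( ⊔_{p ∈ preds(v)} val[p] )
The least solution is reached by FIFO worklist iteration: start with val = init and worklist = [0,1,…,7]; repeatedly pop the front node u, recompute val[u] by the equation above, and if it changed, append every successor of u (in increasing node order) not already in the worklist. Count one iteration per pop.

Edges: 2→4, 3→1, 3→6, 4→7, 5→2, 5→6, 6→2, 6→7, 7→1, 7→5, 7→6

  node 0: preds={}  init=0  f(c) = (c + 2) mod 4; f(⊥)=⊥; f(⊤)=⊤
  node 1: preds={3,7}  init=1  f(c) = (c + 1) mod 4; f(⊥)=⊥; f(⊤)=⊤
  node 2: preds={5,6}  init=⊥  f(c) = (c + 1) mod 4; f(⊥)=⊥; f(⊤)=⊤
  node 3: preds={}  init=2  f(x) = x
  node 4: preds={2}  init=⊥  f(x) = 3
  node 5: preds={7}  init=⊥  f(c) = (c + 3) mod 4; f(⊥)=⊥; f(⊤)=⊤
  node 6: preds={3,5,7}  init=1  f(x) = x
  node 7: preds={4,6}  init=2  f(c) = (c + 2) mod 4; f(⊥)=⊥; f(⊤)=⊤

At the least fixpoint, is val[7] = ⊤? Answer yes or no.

Worklist (14 pops):
  #1 pop 0: in=⊥ → 0 (no change)
  #2 pop 1: in=2 → ⊤ (was 1); enqueue []
  #3 pop 2: in=1 → 2 (was ⊥); enqueue []
  #4 pop 3: in=⊥ → 2 (no change)
  #5 pop 4: in=2 → 3 (was ⊥); enqueue []
  #6 pop 5: in=2 → 1 (was ⊥); enqueue [2]
  #7 pop 6: in=⊤ → ⊤ (was 1); enqueue []
  #8 pop 7: in=⊤ → ⊤ (was 2); enqueue [1,5,6]
  #9 pop 2: in=⊤ → ⊤ (was 2); enqueue [4]
  #10 pop 1: in=⊤ → ⊤ (no change)
  #11 pop 5: in=⊤ → ⊤ (was 1); enqueue [2]
  #12 pop 6: in=⊤ → ⊤ (no change)
  #13 pop 4: in=⊤ → 3 (no change)
  #14 pop 2: in=⊤ → ⊤ (no change)

Fixpoint:
  val[0] = 0
  val[1] = ⊤
  val[2] = ⊤
  val[3] = 2
  val[4] = 3
  val[5] = ⊤
  val[6] = ⊤
  val[7] = ⊤

yes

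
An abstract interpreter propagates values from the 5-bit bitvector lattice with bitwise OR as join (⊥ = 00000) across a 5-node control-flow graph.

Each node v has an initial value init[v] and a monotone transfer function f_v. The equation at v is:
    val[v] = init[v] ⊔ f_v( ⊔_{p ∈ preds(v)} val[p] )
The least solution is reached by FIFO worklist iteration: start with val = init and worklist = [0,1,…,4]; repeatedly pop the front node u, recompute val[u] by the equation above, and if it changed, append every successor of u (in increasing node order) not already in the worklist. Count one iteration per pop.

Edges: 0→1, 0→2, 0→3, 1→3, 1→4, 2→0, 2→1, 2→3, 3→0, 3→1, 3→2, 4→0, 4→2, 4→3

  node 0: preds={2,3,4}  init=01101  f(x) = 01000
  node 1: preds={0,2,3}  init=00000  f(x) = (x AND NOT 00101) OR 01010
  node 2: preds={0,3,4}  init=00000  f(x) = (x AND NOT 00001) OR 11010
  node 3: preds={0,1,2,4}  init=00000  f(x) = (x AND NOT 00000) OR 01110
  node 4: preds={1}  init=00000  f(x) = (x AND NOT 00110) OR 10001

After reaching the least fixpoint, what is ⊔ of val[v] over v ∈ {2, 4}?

Iteration log — 10 steps:
  step 1. node 0  ⊔preds=00000  new=01101  stable
  step 2. node 1  ⊔preds=01101  new=01010  old=00000  +wl: 
  step 3. node 2  ⊔preds=01101  new=11110  old=00000  +wl: 0,1
  step 4. node 3  ⊔preds=11111  new=11111  old=00000  +wl: 2
  step 5. node 4  ⊔preds=01010  new=11001  old=00000  +wl: 3
  step 6. node 0  ⊔preds=11111  new=01101  stable
  step 7. node 1  ⊔preds=11111  new=11010  old=01010  +wl: 4
  step 8. node 2  ⊔preds=11111  new=11110  stable
  step 9. node 3  ⊔preds=11111  new=11111  stable
  step 10. node 4  ⊔preds=11010  new=11001  stable

Least fixpoint reached:
  node 0: 01101
  node 1: 11010
  node 2: 11110
  node 3: 11111
  node 4: 11001

11111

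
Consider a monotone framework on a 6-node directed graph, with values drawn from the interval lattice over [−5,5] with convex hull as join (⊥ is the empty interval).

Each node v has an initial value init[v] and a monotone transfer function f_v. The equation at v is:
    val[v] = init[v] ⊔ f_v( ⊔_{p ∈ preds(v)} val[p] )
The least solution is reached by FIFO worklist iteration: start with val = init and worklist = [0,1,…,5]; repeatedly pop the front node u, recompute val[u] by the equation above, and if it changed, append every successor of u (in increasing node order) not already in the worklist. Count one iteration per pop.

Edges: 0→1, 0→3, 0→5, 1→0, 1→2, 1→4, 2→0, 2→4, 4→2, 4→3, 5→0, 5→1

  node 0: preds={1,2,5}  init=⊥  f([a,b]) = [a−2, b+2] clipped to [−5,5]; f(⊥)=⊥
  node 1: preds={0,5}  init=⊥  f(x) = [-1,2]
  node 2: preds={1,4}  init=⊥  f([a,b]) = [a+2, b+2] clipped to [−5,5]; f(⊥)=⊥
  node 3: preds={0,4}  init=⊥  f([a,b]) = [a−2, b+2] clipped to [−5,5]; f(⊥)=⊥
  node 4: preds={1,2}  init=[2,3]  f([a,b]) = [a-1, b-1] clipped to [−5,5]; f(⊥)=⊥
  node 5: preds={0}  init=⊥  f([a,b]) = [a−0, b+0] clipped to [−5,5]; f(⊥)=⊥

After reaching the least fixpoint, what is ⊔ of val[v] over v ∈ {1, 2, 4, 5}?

[-5,5]

Worklist (18 pops):
  #1 pop 0: in=⊥ → ⊥ (no change)
  #2 pop 1: in=⊥ → [-1,2] (was ⊥); enqueue [0]
  #3 pop 2: in=[-1,3] → [1,5] (was ⊥); enqueue []
  #4 pop 3: in=[2,3] → [0,5] (was ⊥); enqueue []
  #5 pop 4: in=[-1,5] → [-2,4] (was [2,3]); enqueue [2,3]
  #6 pop 5: in=⊥ → ⊥ (no change)
  #7 pop 0: in=[-1,5] → [-3,5] (was ⊥); enqueue [1,5]
  #8 pop 2: in=[-2,4] → [0,5] (was [1,5]); enqueue [0,4]
  #9 pop 3: in=[-3,5] → [-5,5] (was [0,5]); enqueue []
  #10 pop 1: in=[-3,5] → [-1,2] (no change)
  #11 pop 5: in=[-3,5] → [-3,5] (was ⊥); enqueue [1]
  #12 pop 0: in=[-3,5] → [-5,5] (was [-3,5]); enqueue [3,5]
  #13 pop 4: in=[-1,5] → [-2,4] (no change)
  #14 pop 1: in=[-5,5] → [-1,2] (no change)
  #15 pop 3: in=[-5,5] → [-5,5] (no change)
  #16 pop 5: in=[-5,5] → [-5,5] (was [-3,5]); enqueue [0,1]
  #17 pop 0: in=[-5,5] → [-5,5] (no change)
  #18 pop 1: in=[-5,5] → [-1,2] (no change)

Fixpoint:
  val[0] = [-5,5]
  val[1] = [-1,2]
  val[2] = [0,5]
  val[3] = [-5,5]
  val[4] = [-2,4]
  val[5] = [-5,5]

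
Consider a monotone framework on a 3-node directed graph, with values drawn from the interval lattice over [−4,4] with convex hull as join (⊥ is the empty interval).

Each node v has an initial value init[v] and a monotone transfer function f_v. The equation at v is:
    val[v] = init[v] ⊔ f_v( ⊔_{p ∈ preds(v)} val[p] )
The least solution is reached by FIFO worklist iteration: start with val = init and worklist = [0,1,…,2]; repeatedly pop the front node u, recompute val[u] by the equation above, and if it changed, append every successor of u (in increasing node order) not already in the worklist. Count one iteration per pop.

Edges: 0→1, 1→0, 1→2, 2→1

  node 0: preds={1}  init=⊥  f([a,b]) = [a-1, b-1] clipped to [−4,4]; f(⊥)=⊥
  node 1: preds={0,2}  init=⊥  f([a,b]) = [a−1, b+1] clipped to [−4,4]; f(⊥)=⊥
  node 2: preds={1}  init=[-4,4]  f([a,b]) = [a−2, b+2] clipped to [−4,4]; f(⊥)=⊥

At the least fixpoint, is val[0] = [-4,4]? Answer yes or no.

Trace (5 dequeues):
  [1] u=0 | in ⊥ | out ⊥ | ==
  [2] u=1 | in [-4,4] | out [-4,4] | prev ⊥ | push {0}
  [3] u=2 | in [-4,4] | out [-4,4] | ==
  [4] u=0 | in [-4,4] | out [-4,3] | prev ⊥ | push {1}
  [5] u=1 | in [-4,4] | out [-4,4] | ==

Converged values:
  [0] [-4,3]
  [1] [-4,4]
  [2] [-4,4]

no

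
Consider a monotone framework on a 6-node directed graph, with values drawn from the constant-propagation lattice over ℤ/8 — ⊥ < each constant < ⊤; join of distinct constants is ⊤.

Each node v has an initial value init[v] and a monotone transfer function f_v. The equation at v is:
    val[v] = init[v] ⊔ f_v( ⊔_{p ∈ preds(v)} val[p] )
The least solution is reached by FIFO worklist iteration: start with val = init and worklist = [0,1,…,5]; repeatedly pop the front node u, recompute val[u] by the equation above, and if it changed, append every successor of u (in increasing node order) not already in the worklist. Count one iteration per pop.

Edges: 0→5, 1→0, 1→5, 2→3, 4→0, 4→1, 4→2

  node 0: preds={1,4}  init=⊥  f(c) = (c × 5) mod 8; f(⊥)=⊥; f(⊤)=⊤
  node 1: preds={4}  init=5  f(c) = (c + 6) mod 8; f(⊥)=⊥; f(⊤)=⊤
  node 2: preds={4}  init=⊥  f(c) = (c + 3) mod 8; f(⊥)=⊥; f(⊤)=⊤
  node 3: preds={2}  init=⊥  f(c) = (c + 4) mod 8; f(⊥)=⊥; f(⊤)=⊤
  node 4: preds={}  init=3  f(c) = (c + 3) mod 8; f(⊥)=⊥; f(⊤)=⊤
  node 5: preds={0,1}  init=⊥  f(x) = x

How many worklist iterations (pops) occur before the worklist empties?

Trace (7 dequeues):
  [1] u=0 | in ⊤ | out ⊤ | prev ⊥ | push {}
  [2] u=1 | in 3 | out ⊤ | prev 5 | push {0}
  [3] u=2 | in 3 | out 6 | prev ⊥ | push {}
  [4] u=3 | in 6 | out 2 | prev ⊥ | push {}
  [5] u=4 | in ⊥ | out 3 | ==
  [6] u=5 | in ⊤ | out ⊤ | prev ⊥ | push {}
  [7] u=0 | in ⊤ | out ⊤ | ==

Converged values:
  [0] ⊤
  [1] ⊤
  [2] 6
  [3] 2
  [4] 3
  [5] ⊤

7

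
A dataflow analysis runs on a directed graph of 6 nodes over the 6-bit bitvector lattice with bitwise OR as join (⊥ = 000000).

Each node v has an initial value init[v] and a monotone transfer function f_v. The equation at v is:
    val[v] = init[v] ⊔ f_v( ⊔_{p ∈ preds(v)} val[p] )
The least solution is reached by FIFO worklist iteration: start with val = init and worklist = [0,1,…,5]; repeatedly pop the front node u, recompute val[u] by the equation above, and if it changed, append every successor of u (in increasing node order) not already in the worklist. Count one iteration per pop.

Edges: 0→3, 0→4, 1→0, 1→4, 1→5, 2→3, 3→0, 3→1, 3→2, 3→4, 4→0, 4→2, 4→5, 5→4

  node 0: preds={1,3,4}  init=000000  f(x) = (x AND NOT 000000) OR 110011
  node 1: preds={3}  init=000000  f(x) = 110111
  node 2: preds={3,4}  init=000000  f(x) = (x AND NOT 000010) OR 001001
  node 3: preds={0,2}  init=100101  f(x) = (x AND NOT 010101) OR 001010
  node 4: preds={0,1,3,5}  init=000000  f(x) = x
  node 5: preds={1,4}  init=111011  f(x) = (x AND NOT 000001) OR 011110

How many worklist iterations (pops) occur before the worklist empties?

11

Worklist (11 pops):
  #1 pop 0: in=100101 → 110111 (was 000000); enqueue []
  #2 pop 1: in=100101 → 110111 (was 000000); enqueue [0]
  #3 pop 2: in=100101 → 101101 (was 000000); enqueue []
  #4 pop 3: in=111111 → 101111 (was 100101); enqueue [1,2]
  #5 pop 4: in=111111 → 111111 (was 000000); enqueue []
  #6 pop 5: in=111111 → 111111 (was 111011); enqueue [4]
  #7 pop 0: in=111111 → 111111 (was 110111); enqueue [3]
  #8 pop 1: in=101111 → 110111 (no change)
  #9 pop 2: in=111111 → 111101 (was 101101); enqueue []
  #10 pop 4: in=111111 → 111111 (no change)
  #11 pop 3: in=111111 → 101111 (no change)

Fixpoint:
  val[0] = 111111
  val[1] = 110111
  val[2] = 111101
  val[3] = 101111
  val[4] = 111111
  val[5] = 111111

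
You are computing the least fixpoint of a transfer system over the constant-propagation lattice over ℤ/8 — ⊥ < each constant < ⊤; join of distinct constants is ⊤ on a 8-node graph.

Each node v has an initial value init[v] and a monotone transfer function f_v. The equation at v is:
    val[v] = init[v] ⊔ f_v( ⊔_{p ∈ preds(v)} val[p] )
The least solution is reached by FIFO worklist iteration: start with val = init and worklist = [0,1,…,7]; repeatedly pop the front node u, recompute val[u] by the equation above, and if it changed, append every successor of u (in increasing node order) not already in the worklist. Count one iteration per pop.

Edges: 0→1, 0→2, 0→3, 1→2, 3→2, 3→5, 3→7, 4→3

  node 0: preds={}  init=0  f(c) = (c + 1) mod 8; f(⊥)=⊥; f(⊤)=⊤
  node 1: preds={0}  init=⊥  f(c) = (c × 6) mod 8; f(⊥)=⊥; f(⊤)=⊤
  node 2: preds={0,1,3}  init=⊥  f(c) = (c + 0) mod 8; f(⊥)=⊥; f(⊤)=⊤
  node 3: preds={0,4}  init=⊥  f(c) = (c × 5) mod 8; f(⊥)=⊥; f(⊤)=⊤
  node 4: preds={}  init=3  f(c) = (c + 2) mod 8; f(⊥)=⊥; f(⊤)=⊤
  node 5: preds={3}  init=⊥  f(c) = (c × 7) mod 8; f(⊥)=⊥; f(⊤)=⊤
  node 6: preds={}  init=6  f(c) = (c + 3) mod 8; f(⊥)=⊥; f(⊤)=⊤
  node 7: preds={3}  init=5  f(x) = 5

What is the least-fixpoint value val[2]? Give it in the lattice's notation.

⊤

Worklist (9 pops):
  #1 pop 0: in=⊥ → 0 (no change)
  #2 pop 1: in=0 → 0 (was ⊥); enqueue []
  #3 pop 2: in=0 → 0 (was ⊥); enqueue []
  #4 pop 3: in=⊤ → ⊤ (was ⊥); enqueue [2]
  #5 pop 4: in=⊥ → 3 (no change)
  #6 pop 5: in=⊤ → ⊤ (was ⊥); enqueue []
  #7 pop 6: in=⊥ → 6 (no change)
  #8 pop 7: in=⊤ → 5 (no change)
  #9 pop 2: in=⊤ → ⊤ (was 0); enqueue []

Fixpoint:
  val[0] = 0
  val[1] = 0
  val[2] = ⊤
  val[3] = ⊤
  val[4] = 3
  val[5] = ⊤
  val[6] = 6
  val[7] = 5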